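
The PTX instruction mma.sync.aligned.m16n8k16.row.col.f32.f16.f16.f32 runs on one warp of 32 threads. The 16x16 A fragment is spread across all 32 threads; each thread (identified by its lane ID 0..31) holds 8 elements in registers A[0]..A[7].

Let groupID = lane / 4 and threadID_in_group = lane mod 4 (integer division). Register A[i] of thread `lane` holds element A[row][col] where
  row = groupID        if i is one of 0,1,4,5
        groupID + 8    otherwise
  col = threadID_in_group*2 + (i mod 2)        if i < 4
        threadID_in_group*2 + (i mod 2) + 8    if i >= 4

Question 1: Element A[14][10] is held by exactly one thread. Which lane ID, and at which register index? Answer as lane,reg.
r=14->g=6,rb=1  c=10->cb=1,t=1,b0=0
L=6*4+1=25  i=1*4+1*2+0=6

25,6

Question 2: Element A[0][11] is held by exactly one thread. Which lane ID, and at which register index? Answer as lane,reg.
r: 0->gid=0,r8=0  c: 11->c8=1,tid=1,i&1=1
L=0*4+1=1  i=1*4+0*2+1=5

1,5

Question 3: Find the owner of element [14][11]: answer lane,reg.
25,7

r=14⇒gr=6,Rb=1  c=11⇒Cb=1,th=1,odd=1
L=6*4+1=25  i=1*4+1*2+1=7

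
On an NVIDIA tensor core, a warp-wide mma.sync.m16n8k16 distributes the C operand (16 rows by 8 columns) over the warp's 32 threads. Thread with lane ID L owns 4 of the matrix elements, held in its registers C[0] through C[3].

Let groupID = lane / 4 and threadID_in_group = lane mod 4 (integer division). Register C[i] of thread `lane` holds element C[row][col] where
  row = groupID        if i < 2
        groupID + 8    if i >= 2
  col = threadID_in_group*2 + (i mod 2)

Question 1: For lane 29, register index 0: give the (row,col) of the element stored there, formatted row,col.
L=29⇒gr=29>>2=7, th=29&3=1
[0]⇒row 7+0=7  col 1·2+0=2

7,2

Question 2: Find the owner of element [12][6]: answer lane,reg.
19,2

r=12⇒gr=4,Rb=1  c=6⇒th=3,odd=0
L=4*4+3=19  i=1*2+0=2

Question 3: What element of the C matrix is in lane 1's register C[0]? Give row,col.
0,2

lane 1: gr=0 (1/4), th=1 (1%4)
i=0: r=0+0=0, c=1*2+0=2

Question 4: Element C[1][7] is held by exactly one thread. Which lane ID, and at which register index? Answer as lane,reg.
r=1->g=1,rb=0  c=7->t=3,b0=1
L=1*4+3=7  i=0*2+1=1

7,1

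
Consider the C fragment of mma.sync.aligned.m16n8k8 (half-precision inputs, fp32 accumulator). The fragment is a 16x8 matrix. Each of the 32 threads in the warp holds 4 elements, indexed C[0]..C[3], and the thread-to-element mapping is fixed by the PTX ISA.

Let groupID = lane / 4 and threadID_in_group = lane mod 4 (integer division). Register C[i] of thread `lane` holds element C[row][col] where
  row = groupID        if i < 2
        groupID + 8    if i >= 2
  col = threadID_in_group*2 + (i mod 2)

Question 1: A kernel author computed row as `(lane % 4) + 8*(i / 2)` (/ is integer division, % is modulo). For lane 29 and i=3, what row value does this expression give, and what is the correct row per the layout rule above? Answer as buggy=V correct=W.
`(lane % 4) + 8*(i / 2)`[29,3]->9
lane 29: g=7 (29/4), t=1 (29%4)
i=3: r=7+8=15, c=1*2+1=3
row: 9 vs 15

buggy=9 correct=15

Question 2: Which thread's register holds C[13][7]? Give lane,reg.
23,3

r=13→G=5,rhi=1  c=7→T=3,p=1
L=5*4+3=23  i=1*2+1=3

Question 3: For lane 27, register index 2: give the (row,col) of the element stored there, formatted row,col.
14,6

L=27=>grp=27>>2=6, tig=27&3=3
[2]=>row 6+8=14  col 3·2+0=6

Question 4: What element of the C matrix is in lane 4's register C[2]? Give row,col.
9,0

lane 4→4/4=1, 4 mod 4=0
i=2  r:1+8→9  c:2·0+0→0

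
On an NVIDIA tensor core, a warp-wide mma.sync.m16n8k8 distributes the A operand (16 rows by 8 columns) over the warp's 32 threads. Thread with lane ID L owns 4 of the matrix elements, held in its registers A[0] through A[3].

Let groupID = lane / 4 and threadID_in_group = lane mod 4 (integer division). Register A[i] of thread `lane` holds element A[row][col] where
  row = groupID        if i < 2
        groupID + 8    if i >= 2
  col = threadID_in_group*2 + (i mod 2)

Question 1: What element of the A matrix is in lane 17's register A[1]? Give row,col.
4,3

lane 17=>17/4=4, 17 mod 4=1
i=1  r:4+0=>4  c:2·1+1=>3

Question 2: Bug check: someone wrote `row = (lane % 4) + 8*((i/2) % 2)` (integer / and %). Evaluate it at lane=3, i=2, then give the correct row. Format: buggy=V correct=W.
buggy=11 correct=8

`(lane % 4) + 8*((i/2) % 2)`[3,2]→11
lane 3: G=0 (3/4), T=3 (3%4)
i=2: r=0+8=8, c=3*2+0=6
row: 11 vs 8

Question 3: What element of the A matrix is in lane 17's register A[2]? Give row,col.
L=17->g=17>>2=4, t=17&3=1
[2]->row 4+8=12  col 1·2+0=2

12,2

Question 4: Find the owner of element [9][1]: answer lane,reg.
r=9→G=1,rhi=1  c=1→T=0,p=1
L=1*4+0=4  i=1*2+1=3

4,3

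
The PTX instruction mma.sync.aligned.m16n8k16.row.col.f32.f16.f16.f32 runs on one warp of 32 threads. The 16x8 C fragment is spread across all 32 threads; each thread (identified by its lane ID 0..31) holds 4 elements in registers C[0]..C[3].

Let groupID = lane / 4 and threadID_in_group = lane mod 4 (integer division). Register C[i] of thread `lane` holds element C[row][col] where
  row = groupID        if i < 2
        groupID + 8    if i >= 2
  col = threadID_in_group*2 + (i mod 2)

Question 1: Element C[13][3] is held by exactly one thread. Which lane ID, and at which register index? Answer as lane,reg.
r=13→G=5,rhi=1  c=3→T=1,p=1
L=5*4+1=21  i=1*2+1=3

21,3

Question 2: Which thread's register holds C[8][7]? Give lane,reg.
3,3

r: 8->gid=0,r8=1  c: 7->tid=3,i&1=1
L=0*4+3=3  i=1*2+1=3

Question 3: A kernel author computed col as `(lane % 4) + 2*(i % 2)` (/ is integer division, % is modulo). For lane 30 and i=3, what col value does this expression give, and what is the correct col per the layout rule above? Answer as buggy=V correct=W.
`(lane % 4) + 2*(i % 2)`[30,3]→4
lane 30→30/4=7, 30 mod 4=2
i=3  r:7+8→15  c:2·2+1→5
col: 4 vs 5

buggy=4 correct=5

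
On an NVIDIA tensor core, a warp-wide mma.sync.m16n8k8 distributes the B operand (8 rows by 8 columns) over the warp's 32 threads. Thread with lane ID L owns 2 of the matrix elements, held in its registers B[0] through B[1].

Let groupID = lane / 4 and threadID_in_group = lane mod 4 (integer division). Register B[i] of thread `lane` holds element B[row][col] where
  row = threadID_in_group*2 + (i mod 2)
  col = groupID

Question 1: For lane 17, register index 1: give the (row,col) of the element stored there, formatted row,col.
lane 17: g=4 (17/4), t=1 (17%4)
i=1: r=1*2+1=3, c=g=4

3,4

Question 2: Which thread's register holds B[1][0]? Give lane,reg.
0,1

c: 0->gid=0  r: 1->tid=0,i&1=1
L=0*4+0=0  i=1=1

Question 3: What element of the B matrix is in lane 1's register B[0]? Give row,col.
lane 1->1/4=0, 1 mod 4=1
i=0  r:2·1+0->2  c:0

2,0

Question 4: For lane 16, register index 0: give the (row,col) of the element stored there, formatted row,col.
lane 16=>16/4=4, 16 mod 4=0
i=0  r:2·0+0=>0  c:4

0,4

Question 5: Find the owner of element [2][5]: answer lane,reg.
c:5=>grp=5  r:2=>tig=1,lo=0
L=5*4+1=21  i=0=0

21,0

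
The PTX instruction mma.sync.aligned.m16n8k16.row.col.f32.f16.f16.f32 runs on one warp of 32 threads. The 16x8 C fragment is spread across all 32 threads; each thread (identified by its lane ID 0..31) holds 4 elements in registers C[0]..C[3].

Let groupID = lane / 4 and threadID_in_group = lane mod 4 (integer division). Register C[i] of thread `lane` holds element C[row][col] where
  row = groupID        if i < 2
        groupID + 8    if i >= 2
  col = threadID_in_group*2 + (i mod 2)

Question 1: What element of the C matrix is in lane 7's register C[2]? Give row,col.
9,6

7: g=1,t=3
[2] (1+8,3*2+0) = (9,6)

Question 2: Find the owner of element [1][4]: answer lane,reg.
r=1⇒gr=1,Rb=0  c=4⇒th=2,odd=0
L=1*4+2=6  i=0*2+0=0

6,0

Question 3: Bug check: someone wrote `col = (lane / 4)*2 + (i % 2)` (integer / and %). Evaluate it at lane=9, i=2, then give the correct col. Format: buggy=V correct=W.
`(lane / 4)*2 + (i % 2)`[9,2]->4
L=9->gid=9>>2=2, tid=9&3=1
[2]->row 2+8=10  col 1·2+0=2
col: 4 vs 2

buggy=4 correct=2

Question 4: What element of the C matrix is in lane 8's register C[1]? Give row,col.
2,1

lane 8->8/4=2, 8 mod 4=0
i=1  r:2+0->2  c:2·0+1->1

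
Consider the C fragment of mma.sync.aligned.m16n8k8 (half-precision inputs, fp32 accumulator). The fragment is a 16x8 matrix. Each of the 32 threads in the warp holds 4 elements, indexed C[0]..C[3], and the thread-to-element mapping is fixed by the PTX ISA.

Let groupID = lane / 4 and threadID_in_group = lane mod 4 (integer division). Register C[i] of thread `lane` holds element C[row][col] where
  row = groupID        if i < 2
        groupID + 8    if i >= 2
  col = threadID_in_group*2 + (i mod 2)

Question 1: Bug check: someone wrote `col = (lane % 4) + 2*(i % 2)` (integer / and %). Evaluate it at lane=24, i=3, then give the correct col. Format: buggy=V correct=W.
`(lane % 4) + 2*(i % 2)`[24,3]->2
lane 24: g=6 (24/4), t=0 (24%4)
i=3: r=6+8=14, c=0*2+1=1
col: 2 vs 1

buggy=2 correct=1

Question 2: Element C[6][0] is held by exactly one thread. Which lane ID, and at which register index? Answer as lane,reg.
r:6=>grp=6,rB=0  c:0=>tig=0,lo=0
L=6*4+0=24  i=0*2+0=0

24,0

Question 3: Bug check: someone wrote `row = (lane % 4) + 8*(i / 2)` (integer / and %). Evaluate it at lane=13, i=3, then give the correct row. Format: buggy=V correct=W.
`(lane % 4) + 8*(i / 2)`[13,3]->9
lane 13->13/4=3, 13 mod 4=1
i=3  r:3+8->11  c:2·1+1->3
row: 9 vs 11

buggy=9 correct=11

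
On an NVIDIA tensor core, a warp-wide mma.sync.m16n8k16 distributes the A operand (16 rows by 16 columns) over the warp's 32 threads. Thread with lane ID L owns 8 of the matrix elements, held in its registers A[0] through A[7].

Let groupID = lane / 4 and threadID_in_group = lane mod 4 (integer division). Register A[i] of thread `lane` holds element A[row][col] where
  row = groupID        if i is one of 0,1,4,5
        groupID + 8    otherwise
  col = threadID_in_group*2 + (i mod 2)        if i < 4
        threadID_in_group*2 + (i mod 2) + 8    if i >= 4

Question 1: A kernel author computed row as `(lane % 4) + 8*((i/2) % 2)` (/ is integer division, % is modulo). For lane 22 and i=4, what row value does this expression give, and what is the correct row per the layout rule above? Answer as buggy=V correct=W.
buggy=2 correct=5

`(lane % 4) + 8*((i/2) % 2)`[22,4]⇒2
L=22⇒gr=22>>2=5, th=22&3=2
[4]⇒row 5+0=5  col 2·2+0+8=12
row: 2 vs 5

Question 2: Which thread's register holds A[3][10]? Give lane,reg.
13,4

r: 3->gid=3,r8=0  c: 10->c8=1,tid=1,i&1=0
L=3*4+1=13  i=1*4+0*2+0=4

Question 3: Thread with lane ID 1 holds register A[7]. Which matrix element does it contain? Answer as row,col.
lane 1: g=0 (1/4), t=1 (1%4)
i=7: r=0+8=8, c=1*2+1+8=11

8,11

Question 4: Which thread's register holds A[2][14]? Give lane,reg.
r:2=>grp=2,rB=0  c:14=>cB=1,tig=3,lo=0
L=2*4+3=11  i=1*4+0*2+0=4

11,4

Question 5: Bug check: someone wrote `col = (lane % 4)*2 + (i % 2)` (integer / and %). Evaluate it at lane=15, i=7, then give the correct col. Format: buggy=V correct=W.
buggy=7 correct=15

`(lane % 4)*2 + (i % 2)`[15,7]=>7
15: grp=3,tig=3
[7] (3+8,3*2+1+8) = (11,15)
col: 7 vs 15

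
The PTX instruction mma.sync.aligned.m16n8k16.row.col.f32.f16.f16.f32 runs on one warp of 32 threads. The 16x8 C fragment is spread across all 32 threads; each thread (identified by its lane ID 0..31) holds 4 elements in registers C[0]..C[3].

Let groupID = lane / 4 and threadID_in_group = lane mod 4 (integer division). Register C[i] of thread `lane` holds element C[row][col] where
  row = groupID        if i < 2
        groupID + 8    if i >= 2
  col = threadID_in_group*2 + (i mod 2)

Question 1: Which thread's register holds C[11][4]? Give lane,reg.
r:11=>grp=3,rB=1  c:4=>tig=2,lo=0
L=3*4+2=14  i=1*2+0=2

14,2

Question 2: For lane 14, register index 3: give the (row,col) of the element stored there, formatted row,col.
L=14→G=14>>2=3, T=14&3=2
[3]→row 3+8=11  col 2·2+1=5

11,5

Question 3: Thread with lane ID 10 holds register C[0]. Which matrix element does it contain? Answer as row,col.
2,4

lane 10: g=2 (10/4), t=2 (10%4)
i=0: r=2+0=2, c=2*2+0=4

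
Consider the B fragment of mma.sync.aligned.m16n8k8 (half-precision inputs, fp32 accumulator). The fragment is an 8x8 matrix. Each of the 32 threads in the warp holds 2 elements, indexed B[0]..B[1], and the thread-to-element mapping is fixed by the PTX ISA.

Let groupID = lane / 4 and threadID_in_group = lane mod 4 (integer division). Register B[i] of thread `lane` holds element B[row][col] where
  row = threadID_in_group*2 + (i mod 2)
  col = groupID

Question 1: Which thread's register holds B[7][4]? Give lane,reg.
c=4→G=4  r=7→T=3,p=1
L=4*4+3=19  i=1=1

19,1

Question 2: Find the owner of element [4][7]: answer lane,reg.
30,0

c: 7->gid=7  r: 4->tid=2,i&1=0
L=7*4+2=30  i=0=0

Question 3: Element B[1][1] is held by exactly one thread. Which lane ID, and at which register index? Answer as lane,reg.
4,1

c=1->g=1  r=1->t=0,b0=1
L=1*4+0=4  i=1=1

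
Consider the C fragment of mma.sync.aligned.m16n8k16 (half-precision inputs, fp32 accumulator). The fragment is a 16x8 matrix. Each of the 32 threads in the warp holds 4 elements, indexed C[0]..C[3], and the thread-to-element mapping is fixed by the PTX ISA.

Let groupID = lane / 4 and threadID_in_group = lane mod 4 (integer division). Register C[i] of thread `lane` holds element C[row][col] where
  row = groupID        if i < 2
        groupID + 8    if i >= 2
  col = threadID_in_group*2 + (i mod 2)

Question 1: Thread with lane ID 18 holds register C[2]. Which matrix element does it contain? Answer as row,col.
12,4

L=18->g=18>>2=4, t=18&3=2
[2]->row 4+8=12  col 2·2+0=4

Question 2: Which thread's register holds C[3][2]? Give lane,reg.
13,0

r=3->g=3,rb=0  c=2->t=1,b0=0
L=3*4+1=13  i=0*2+0=0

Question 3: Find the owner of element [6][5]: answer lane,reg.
r=6→G=6,rhi=0  c=5→T=2,p=1
L=6*4+2=26  i=0*2+1=1

26,1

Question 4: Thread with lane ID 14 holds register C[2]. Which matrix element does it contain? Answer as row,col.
11,4

14: grp=3,tig=2
[2] (3+8,2*2+0) = (11,4)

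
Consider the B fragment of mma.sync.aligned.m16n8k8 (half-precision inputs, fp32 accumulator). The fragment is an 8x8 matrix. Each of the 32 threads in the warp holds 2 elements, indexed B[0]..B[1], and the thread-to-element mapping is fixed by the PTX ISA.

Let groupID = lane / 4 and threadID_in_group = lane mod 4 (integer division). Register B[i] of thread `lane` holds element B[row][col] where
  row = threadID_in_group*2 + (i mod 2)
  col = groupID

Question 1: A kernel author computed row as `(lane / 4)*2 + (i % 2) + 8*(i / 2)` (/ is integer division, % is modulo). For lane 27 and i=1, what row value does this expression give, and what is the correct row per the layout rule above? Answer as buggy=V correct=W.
buggy=13 correct=7

`(lane / 4)*2 + (i % 2) + 8*(i / 2)`[27,1]->13
L=27->gid=27>>2=6, tid=27&3=3
[1]->row 3·2+1=7  col gid=6
row: 13 vs 7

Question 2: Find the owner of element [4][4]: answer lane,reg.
c=4→G=4  r=4→T=2,p=0
L=4*4+2=18  i=0=0

18,0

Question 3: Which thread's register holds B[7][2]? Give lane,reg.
11,1

c=2->g=2  r=7->t=3,b0=1
L=2*4+3=11  i=1=1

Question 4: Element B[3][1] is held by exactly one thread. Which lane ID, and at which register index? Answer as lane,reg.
c:1=>grp=1  r:3=>tig=1,lo=1
L=1*4+1=5  i=1=1

5,1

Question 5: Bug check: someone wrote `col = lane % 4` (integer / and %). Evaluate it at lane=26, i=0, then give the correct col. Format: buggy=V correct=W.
`lane % 4`[26,0]=>2
L=26=>grp=26>>2=6, tig=26&3=2
[0]=>row 2·2+0=4  col grp=6
col: 2 vs 6

buggy=2 correct=6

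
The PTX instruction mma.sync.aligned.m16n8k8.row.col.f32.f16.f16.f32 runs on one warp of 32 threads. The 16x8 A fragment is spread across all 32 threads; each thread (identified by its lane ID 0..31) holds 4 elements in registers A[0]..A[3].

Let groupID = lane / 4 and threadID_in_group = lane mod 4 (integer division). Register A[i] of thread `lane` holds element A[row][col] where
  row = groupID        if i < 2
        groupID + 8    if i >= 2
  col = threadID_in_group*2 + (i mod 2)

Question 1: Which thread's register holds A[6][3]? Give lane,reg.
r=6→G=6,rhi=0  c=3→T=1,p=1
L=6*4+1=25  i=0*2+1=1

25,1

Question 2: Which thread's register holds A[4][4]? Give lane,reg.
r=4→G=4,rhi=0  c=4→T=2,p=0
L=4*4+2=18  i=0*2+0=0

18,0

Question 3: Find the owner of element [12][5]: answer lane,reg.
18,3

r: 12->gid=4,r8=1  c: 5->tid=2,i&1=1
L=4*4+2=18  i=1*2+1=3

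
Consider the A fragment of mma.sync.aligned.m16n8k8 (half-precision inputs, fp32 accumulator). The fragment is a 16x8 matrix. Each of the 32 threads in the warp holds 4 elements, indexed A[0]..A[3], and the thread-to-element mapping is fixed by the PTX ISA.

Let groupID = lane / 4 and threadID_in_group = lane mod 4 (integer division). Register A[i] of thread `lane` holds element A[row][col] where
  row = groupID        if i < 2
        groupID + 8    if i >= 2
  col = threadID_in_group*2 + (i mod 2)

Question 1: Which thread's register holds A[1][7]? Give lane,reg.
r=1->g=1,rb=0  c=7->t=3,b0=1
L=1*4+3=7  i=0*2+1=1

7,1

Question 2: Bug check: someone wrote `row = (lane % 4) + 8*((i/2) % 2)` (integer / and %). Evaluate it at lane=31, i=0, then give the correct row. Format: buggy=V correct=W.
buggy=3 correct=7

`(lane % 4) + 8*((i/2) % 2)`[31,0]→3
lane 31→31/4=7, 31 mod 4=3
i=0  r:7+0→7  c:2·3+0→6
row: 3 vs 7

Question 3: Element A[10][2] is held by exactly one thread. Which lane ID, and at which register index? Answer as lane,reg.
9,2

r=10⇒gr=2,Rb=1  c=2⇒th=1,odd=0
L=2*4+1=9  i=1*2+0=2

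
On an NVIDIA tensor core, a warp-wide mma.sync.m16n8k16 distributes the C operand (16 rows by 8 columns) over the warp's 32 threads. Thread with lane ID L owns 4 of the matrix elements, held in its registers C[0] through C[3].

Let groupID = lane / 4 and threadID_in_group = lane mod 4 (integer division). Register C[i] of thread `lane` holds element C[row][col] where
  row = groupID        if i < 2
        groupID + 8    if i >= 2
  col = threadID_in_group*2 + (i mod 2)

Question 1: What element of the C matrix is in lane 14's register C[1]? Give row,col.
3,5

L=14⇒gr=14>>2=3, th=14&3=2
[1]⇒row 3+0=3  col 2·2+1=5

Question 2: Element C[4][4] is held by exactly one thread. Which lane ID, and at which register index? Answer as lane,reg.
18,0

r=4⇒gr=4,Rb=0  c=4⇒th=2,odd=0
L=4*4+2=18  i=0*2+0=0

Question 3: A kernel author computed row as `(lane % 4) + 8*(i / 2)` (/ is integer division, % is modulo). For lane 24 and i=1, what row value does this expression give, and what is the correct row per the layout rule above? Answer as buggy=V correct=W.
buggy=0 correct=6

`(lane % 4) + 8*(i / 2)`[24,1]->0
L=24->g=24>>2=6, t=24&3=0
[1]->row 6+0=6  col 0·2+1=1
row: 0 vs 6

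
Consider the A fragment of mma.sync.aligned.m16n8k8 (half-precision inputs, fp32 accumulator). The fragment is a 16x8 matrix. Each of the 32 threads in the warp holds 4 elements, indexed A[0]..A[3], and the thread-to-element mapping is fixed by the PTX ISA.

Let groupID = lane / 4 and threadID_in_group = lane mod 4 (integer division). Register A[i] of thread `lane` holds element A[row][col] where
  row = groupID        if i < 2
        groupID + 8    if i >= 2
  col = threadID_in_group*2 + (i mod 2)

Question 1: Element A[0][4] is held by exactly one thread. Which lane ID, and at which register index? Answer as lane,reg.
r:0=>grp=0,rB=0  c:4=>tig=2,lo=0
L=0*4+2=2  i=0*2+0=0

2,0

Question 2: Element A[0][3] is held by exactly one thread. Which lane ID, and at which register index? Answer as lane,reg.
r:0=>grp=0,rB=0  c:3=>tig=1,lo=1
L=0*4+1=1  i=0*2+1=1

1,1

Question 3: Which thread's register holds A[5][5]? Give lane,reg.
r:5=>grp=5,rB=0  c:5=>tig=2,lo=1
L=5*4+2=22  i=0*2+1=1

22,1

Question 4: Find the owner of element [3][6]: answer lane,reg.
15,0

r=3⇒gr=3,Rb=0  c=6⇒th=3,odd=0
L=3*4+3=15  i=0*2+0=0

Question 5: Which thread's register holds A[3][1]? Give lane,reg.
r=3→G=3,rhi=0  c=1→T=0,p=1
L=3*4+0=12  i=0*2+1=1

12,1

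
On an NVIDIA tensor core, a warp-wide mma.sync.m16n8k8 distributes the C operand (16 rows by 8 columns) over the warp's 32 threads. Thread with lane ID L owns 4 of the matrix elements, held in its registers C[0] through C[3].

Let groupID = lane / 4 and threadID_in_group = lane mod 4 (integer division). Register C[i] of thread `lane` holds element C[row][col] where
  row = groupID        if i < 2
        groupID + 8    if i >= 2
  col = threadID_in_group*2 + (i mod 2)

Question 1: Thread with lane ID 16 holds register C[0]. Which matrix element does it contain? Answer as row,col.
4,0

lane 16: gid=4 (16/4), tid=0 (16%4)
i=0: r=4+0=4, c=0*2+0=0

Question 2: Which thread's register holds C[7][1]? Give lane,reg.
28,1

r=7⇒gr=7,Rb=0  c=1⇒th=0,odd=1
L=7*4+0=28  i=0*2+1=1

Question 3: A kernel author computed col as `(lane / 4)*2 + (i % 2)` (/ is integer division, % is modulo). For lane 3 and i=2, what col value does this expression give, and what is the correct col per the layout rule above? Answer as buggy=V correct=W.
`(lane / 4)*2 + (i % 2)`[3,2]⇒0
L=3⇒gr=3>>2=0, th=3&3=3
[2]⇒row 0+8=8  col 3·2+0=6
col: 0 vs 6

buggy=0 correct=6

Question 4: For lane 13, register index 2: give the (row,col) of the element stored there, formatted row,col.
lane 13: gid=3 (13/4), tid=1 (13%4)
i=2: r=3+8=11, c=1*2+0=2

11,2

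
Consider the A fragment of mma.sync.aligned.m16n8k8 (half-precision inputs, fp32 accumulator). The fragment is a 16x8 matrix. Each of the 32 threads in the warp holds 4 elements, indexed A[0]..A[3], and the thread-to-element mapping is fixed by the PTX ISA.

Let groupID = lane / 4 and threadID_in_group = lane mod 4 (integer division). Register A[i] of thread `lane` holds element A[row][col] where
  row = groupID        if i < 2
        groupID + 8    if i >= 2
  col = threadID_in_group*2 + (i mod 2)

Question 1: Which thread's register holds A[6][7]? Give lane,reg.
27,1

r:6=>grp=6,rB=0  c:7=>tig=3,lo=1
L=6*4+3=27  i=0*2+1=1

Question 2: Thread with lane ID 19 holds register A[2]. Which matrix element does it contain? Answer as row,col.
lane 19⇒19/4=4, 19 mod 4=3
i=2  r:4+8⇒12  c:2·3+0⇒6

12,6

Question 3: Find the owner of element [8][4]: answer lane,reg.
r=8⇒gr=0,Rb=1  c=4⇒th=2,odd=0
L=0*4+2=2  i=1*2+0=2

2,2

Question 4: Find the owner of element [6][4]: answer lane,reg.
26,0

r:6=>grp=6,rB=0  c:4=>tig=2,lo=0
L=6*4+2=26  i=0*2+0=0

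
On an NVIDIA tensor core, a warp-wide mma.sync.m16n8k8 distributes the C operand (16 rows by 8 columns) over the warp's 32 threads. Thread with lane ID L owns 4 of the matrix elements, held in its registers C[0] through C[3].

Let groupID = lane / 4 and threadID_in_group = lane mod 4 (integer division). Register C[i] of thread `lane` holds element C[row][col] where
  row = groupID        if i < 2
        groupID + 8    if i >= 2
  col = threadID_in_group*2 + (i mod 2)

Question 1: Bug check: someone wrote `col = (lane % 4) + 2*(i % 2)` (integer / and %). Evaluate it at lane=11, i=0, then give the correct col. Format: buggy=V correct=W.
`(lane % 4) + 2*(i % 2)`[11,0]->3
11: g=2,t=3
[0] (2+0,3*2+0) = (2,6)
col: 3 vs 6

buggy=3 correct=6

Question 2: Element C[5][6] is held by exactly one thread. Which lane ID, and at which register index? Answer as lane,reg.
23,0

r=5⇒gr=5,Rb=0  c=6⇒th=3,odd=0
L=5*4+3=23  i=0*2+0=0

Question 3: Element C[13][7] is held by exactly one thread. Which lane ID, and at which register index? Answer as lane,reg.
23,3

r=13→G=5,rhi=1  c=7→T=3,p=1
L=5*4+3=23  i=1*2+1=3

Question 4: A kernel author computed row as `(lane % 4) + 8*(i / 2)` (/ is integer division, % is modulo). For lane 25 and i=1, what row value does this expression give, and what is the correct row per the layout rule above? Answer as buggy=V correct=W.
`(lane % 4) + 8*(i / 2)`[25,1]⇒1
25: gr=6,th=1
[1] (6+0,1*2+1) = (6,3)
row: 1 vs 6

buggy=1 correct=6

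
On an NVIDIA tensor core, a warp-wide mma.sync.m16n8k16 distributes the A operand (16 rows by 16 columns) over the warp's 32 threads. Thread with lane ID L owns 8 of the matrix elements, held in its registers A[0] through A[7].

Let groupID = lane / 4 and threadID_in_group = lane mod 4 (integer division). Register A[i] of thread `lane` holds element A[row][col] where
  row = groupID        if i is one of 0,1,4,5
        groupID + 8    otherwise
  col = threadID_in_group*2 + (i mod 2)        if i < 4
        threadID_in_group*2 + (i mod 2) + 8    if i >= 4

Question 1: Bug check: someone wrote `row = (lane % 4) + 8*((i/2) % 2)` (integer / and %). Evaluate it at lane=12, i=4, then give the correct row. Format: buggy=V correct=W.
buggy=0 correct=3

`(lane % 4) + 8*((i/2) % 2)`[12,4]→0
L=12→G=12>>2=3, T=12&3=0
[4]→row 3+0=3  col 0·2+0+8=8
row: 0 vs 3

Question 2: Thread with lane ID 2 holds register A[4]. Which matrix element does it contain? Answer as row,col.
lane 2=>2/4=0, 2 mod 4=2
i=4  r:0+0=>0  c:2·2+0+8=>12

0,12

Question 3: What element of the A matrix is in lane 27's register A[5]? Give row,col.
lane 27: g=6 (27/4), t=3 (27%4)
i=5: r=6+0=6, c=3*2+1+8=15

6,15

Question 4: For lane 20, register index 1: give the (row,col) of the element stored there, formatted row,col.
20: grp=5,tig=0
[1] (5+0,0*2+1+0) = (5,1)

5,1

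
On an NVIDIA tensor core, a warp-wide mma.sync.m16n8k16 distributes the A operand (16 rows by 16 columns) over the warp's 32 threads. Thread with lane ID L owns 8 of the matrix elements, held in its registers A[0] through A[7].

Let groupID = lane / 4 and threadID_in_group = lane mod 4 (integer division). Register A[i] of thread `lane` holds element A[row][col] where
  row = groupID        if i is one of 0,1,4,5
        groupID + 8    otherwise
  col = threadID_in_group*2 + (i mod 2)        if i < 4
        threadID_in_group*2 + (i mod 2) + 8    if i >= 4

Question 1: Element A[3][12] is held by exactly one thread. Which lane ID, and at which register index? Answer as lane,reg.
r=3->g=3,rb=0  c=12->cb=1,t=2,b0=0
L=3*4+2=14  i=1*4+0*2+0=4

14,4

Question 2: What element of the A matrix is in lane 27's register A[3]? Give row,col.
lane 27->27/4=6, 27 mod 4=3
i=3  r:6+8->14  c:2·3+1+0->7

14,7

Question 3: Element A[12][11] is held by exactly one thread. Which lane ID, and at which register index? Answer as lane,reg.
17,7

r=12->g=4,rb=1  c=11->cb=1,t=1,b0=1
L=4*4+1=17  i=1*4+1*2+1=7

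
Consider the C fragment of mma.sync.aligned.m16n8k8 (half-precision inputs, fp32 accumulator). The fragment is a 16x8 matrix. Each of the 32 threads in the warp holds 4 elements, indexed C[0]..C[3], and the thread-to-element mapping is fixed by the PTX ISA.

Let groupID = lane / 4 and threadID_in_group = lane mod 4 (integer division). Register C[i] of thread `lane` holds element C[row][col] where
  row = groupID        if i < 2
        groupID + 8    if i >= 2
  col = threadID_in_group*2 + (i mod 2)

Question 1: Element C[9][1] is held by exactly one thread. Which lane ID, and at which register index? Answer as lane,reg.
r=9→G=1,rhi=1  c=1→T=0,p=1
L=1*4+0=4  i=1*2+1=3

4,3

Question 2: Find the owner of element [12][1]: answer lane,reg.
16,3

r:12=>grp=4,rB=1  c:1=>tig=0,lo=1
L=4*4+0=16  i=1*2+1=3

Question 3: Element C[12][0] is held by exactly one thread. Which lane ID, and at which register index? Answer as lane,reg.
r: 12->gid=4,r8=1  c: 0->tid=0,i&1=0
L=4*4+0=16  i=1*2+0=2

16,2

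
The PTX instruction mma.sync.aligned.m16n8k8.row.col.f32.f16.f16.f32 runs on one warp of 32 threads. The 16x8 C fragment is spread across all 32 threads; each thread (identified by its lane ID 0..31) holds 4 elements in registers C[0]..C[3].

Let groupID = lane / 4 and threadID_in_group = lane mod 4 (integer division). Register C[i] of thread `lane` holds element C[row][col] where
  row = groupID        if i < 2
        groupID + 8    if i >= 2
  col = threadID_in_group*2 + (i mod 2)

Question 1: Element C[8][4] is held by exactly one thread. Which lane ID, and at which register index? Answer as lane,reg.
r:8=>grp=0,rB=1  c:4=>tig=2,lo=0
L=0*4+2=2  i=1*2+0=2

2,2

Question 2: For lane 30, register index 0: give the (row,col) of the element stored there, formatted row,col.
7,4

L=30⇒gr=30>>2=7, th=30&3=2
[0]⇒row 7+0=7  col 2·2+0=4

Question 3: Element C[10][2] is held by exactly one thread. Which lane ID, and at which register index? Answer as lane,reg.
r: 10->gid=2,r8=1  c: 2->tid=1,i&1=0
L=2*4+1=9  i=1*2+0=2

9,2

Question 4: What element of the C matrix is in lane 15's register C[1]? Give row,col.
3,7

lane 15: grp=3 (15/4), tig=3 (15%4)
i=1: r=3+0=3, c=3*2+1=7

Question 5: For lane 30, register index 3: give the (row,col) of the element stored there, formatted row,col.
lane 30: grp=7 (30/4), tig=2 (30%4)
i=3: r=7+8=15, c=2*2+1=5

15,5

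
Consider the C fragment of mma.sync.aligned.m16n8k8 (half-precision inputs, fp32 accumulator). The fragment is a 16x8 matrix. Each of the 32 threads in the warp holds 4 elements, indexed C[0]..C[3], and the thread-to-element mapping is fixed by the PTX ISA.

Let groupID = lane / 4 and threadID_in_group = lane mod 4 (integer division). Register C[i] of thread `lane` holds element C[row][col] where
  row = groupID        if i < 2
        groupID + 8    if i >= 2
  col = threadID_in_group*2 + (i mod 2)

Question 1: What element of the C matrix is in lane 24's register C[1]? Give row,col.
24: gr=6,th=0
[1] (6+0,0*2+1) = (6,1)

6,1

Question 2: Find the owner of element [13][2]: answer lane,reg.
21,2

r:13=>grp=5,rB=1  c:2=>tig=1,lo=0
L=5*4+1=21  i=1*2+0=2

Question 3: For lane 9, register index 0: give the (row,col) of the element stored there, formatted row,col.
lane 9→9/4=2, 9 mod 4=1
i=0  r:2+0→2  c:2·1+0→2

2,2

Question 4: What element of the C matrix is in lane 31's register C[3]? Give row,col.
lane 31: G=7 (31/4), T=3 (31%4)
i=3: r=7+8=15, c=3*2+1=7

15,7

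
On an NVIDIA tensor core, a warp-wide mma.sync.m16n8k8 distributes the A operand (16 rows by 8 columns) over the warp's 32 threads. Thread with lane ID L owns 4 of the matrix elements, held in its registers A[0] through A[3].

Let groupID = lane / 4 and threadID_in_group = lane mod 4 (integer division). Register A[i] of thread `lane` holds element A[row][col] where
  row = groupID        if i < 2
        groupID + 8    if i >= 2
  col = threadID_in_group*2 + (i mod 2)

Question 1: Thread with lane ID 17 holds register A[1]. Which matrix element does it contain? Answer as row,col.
4,3

L=17⇒gr=17>>2=4, th=17&3=1
[1]⇒row 4+0=4  col 1·2+1=3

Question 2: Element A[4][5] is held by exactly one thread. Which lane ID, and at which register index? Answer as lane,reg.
18,1

r=4→G=4,rhi=0  c=5→T=2,p=1
L=4*4+2=18  i=0*2+1=1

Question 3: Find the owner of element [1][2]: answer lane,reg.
5,0

r=1->g=1,rb=0  c=2->t=1,b0=0
L=1*4+1=5  i=0*2+0=0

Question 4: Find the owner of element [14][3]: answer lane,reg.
r=14->g=6,rb=1  c=3->t=1,b0=1
L=6*4+1=25  i=1*2+1=3

25,3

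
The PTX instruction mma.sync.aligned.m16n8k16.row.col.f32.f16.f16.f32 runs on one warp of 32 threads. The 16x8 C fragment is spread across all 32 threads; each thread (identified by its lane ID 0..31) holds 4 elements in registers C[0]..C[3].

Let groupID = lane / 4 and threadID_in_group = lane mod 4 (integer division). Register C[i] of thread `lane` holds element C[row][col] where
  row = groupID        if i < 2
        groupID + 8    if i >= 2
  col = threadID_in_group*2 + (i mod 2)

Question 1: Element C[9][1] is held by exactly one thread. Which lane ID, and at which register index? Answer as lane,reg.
r: 9->gid=1,r8=1  c: 1->tid=0,i&1=1
L=1*4+0=4  i=1*2+1=3

4,3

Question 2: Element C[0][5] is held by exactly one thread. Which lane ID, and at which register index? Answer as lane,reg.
r: 0->gid=0,r8=0  c: 5->tid=2,i&1=1
L=0*4+2=2  i=0*2+1=1

2,1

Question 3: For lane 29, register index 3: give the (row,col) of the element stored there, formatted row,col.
15,3

L=29→G=29>>2=7, T=29&3=1
[3]→row 7+8=15  col 1·2+1=3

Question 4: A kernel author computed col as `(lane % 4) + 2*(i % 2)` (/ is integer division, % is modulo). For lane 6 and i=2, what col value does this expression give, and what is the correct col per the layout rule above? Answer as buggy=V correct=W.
`(lane % 4) + 2*(i % 2)`[6,2]⇒2
6: gr=1,th=2
[2] (1+8,2*2+0) = (9,4)
col: 2 vs 4

buggy=2 correct=4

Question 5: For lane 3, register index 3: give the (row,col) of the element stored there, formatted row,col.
L=3->gid=3>>2=0, tid=3&3=3
[3]->row 0+8=8  col 3·2+1=7

8,7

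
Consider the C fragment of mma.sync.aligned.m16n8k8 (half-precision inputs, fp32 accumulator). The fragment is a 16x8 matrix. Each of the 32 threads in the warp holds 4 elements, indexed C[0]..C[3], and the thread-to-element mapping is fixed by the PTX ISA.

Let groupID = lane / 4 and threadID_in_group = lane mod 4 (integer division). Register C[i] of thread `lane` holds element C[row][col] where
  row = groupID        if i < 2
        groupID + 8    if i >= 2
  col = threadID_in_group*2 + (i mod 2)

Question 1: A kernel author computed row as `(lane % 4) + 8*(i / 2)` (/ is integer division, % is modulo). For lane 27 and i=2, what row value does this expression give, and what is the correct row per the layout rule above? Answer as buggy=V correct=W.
`(lane % 4) + 8*(i / 2)`[27,2]⇒11
lane 27: gr=6 (27/4), th=3 (27%4)
i=2: r=6+8=14, c=3*2+0=6
row: 11 vs 14

buggy=11 correct=14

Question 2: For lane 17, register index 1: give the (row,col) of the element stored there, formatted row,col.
L=17->g=17>>2=4, t=17&3=1
[1]->row 4+0=4  col 1·2+1=3

4,3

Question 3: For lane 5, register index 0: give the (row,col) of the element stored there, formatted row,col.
1,2

lane 5: grp=1 (5/4), tig=1 (5%4)
i=0: r=1+0=1, c=1*2+0=2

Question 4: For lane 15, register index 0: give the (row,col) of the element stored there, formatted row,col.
3,6

lane 15→15/4=3, 15 mod 4=3
i=0  r:3+0→3  c:2·3+0→6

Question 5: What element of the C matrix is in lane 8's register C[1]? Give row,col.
2,1

lane 8⇒8/4=2, 8 mod 4=0
i=1  r:2+0⇒2  c:2·0+1⇒1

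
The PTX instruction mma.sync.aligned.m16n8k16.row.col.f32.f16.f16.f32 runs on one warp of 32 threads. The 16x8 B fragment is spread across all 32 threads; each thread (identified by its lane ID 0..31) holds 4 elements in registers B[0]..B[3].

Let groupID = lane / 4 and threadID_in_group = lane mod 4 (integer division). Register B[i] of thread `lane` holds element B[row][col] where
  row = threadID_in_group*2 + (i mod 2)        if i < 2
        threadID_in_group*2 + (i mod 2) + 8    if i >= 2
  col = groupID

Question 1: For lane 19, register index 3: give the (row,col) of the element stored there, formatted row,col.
lane 19: grp=4 (19/4), tig=3 (19%4)
i=3: r=3*2+1+8=15, c=grp=4

15,4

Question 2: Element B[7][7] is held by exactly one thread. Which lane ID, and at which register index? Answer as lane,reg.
31,1

c=7->g=7  r=7->rb=0,t=3,b0=1
L=7*4+3=31  i=0*2+1=1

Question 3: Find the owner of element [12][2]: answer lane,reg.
c=2->g=2  r=12->rb=1,t=2,b0=0
L=2*4+2=10  i=1*2+0=2

10,2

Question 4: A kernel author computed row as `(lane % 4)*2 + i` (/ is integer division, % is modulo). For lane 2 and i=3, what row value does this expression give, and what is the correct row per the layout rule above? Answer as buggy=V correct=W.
buggy=7 correct=13

`(lane % 4)*2 + i`[2,3]->7
2: gid=0,tid=2
[3] (2*2+1+8,0) = (13,0)
row: 7 vs 13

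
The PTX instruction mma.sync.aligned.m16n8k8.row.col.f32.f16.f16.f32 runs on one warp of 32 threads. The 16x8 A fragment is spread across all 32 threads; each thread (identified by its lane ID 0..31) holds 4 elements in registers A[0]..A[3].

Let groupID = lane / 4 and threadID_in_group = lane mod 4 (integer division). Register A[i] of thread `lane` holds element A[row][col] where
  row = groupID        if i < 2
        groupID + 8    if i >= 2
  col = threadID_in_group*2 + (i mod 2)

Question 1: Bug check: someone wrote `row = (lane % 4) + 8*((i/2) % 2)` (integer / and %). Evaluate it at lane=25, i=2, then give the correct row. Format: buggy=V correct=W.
buggy=9 correct=14

`(lane % 4) + 8*((i/2) % 2)`[25,2]⇒9
25: gr=6,th=1
[2] (6+8,1*2+0) = (14,2)
row: 9 vs 14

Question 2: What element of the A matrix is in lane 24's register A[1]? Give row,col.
6,1

24: grp=6,tig=0
[1] (6+0,0*2+1) = (6,1)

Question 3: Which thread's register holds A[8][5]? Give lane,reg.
2,3

r=8⇒gr=0,Rb=1  c=5⇒th=2,odd=1
L=0*4+2=2  i=1*2+1=3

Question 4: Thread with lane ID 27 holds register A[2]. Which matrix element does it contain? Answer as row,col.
14,6

lane 27->27/4=6, 27 mod 4=3
i=2  r:6+8->14  c:2·3+0->6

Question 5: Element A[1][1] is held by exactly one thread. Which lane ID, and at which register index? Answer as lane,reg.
r=1->g=1,rb=0  c=1->t=0,b0=1
L=1*4+0=4  i=0*2+1=1

4,1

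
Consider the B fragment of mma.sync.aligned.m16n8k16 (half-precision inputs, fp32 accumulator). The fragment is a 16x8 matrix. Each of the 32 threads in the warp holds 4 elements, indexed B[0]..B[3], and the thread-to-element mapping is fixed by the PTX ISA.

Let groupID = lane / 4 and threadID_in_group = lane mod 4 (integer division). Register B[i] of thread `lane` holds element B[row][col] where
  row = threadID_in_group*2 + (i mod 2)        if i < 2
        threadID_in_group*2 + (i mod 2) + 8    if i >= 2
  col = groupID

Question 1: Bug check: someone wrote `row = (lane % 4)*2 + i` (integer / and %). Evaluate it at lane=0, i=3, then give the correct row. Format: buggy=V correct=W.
buggy=3 correct=9

`(lane % 4)*2 + i`[0,3]->3
0: gid=0,tid=0
[3] (0*2+1+8,0) = (9,0)
row: 3 vs 9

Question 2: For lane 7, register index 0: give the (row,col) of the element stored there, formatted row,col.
6,1

lane 7: G=1 (7/4), T=3 (7%4)
i=0: r=3*2+0+0=6, c=G=1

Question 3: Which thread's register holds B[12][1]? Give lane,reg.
6,2

c=1->g=1  r=12->rb=1,t=2,b0=0
L=1*4+2=6  i=1*2+0=2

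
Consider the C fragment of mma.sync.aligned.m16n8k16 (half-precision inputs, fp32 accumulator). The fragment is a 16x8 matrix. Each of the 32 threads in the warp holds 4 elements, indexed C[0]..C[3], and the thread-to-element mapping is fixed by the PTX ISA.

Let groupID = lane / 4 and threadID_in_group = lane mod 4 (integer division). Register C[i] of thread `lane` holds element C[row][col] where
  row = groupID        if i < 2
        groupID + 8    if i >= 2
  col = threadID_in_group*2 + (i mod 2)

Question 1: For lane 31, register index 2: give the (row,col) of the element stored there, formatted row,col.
15,6

L=31->gid=31>>2=7, tid=31&3=3
[2]->row 7+8=15  col 3·2+0=6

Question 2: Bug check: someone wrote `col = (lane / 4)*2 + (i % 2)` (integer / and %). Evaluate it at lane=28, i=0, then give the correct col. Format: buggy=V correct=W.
`(lane / 4)*2 + (i % 2)`[28,0]->14
L=28->gid=28>>2=7, tid=28&3=0
[0]->row 7+0=7  col 0·2+0=0
col: 14 vs 0

buggy=14 correct=0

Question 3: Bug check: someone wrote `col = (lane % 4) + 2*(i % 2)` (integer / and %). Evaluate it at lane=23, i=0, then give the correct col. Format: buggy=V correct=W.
`(lane % 4) + 2*(i % 2)`[23,0]->3
L=23->gid=23>>2=5, tid=23&3=3
[0]->row 5+0=5  col 3·2+0=6
col: 3 vs 6

buggy=3 correct=6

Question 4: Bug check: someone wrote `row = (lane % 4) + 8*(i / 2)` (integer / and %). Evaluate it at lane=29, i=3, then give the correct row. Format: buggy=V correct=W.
buggy=9 correct=15

`(lane % 4) + 8*(i / 2)`[29,3]→9
lane 29→29/4=7, 29 mod 4=1
i=3  r:7+8→15  c:2·1+1→3
row: 9 vs 15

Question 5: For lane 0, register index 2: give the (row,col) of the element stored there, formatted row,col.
L=0->gid=0>>2=0, tid=0&3=0
[2]->row 0+8=8  col 0·2+0=0

8,0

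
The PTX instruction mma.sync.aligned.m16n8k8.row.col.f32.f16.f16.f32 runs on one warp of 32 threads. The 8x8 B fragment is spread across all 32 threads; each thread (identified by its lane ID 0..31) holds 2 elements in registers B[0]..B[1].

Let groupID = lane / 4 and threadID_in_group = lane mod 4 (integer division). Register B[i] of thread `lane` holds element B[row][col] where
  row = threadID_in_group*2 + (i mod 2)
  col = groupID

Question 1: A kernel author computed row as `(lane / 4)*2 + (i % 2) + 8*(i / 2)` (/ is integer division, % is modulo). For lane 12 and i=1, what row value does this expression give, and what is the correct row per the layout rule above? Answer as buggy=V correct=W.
buggy=7 correct=1

`(lane / 4)*2 + (i % 2) + 8*(i / 2)`[12,1]->7
12: gid=3,tid=0
[1] (0*2+1,3) = (1,3)
row: 7 vs 1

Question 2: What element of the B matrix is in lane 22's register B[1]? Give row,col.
lane 22=>22/4=5, 22 mod 4=2
i=1  r:2·2+1=>5  c:5

5,5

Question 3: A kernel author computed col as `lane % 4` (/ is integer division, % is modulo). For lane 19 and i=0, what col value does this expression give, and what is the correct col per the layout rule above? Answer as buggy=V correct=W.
`lane % 4`[19,0]->3
lane 19->19/4=4, 19 mod 4=3
i=0  r:2·3+0->6  c:4
col: 3 vs 4

buggy=3 correct=4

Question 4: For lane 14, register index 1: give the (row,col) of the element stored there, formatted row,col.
L=14->g=14>>2=3, t=14&3=2
[1]->row 2·2+1=5  col g=3

5,3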